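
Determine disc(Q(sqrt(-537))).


For K = Q(sqrt(d)) with d squarefree: disc(K) = d if d = 1 mod 4, and disc(K) = 4d if d = 2 or 3 mod 4.
Here d = -537, and d mod 4 = 3.
d = 3 mod 4, not 1 (O_K = Z[sqrt(d)]), so disc(K) = 4d = 4 * (-537) = -2148

-2148


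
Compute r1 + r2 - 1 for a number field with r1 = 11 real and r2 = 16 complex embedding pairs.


By Dirichlet's unit theorem:
rank = r1 + r2 - 1
= 11 + 16 - 1
= 26

26


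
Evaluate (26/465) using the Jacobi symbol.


Compute (26/465) via quadratic reciprocity:
  pull out 2: (2/465) = +1  (since 465 mod 8 = 1)
  reciprocity: (13/465) -> +(465/13)
  reduce: (10/13)
  pull out 2: (2/13) = -1  (since 13 mod 8 = 5)
  reciprocity: (5/13) -> +(13/5)
  reduce: (3/5)
  reciprocity: (3/5) -> +(5/3)
  reduce: (2/3)
  pull out 2: (2/3) = -1  (since 3 mod 8 = 3)
  (1/3) = 1
Product of signs = 1

1


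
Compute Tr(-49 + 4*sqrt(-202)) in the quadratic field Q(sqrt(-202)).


Tr(a + b*sqrt(d)) = (a + b*sqrt(d)) + (a - b*sqrt(d)) = 2a
= 2 * (-49)
= -98

-98


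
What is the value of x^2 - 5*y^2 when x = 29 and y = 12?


x^2 - d*y^2
= 29^2 - 5*12^2
= 841 - 720
= 121

121


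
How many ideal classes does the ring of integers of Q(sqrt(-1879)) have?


K = Q(sqrt(-1879)). d mod 4 = 1, so D = disc(K) = d = -1879
h(K) equals the number of primitive reduced positive-definite forms (a, b, c) = a*x^2 + b*x*y + c*y^2 with b^2 - 4ac = D,
where reduced means |b| <= a <= c, with b >= 0 whenever |b| = a or a = c, and primitive means gcd(a, b, c) = 1.
Reduced forces 3a^2 <= |D| = 1879, so 1 <= a <= 25; b must have the parity of D, and c = (b^2 - D)/(4a) must be an integer >= a.
Enumerate a = 1..25, b in [-a, a]:
  a=1: (1, 1, 470)  [1]
  a=2: (2, -1, 235), (2, 1, 235)  [2]
  a=3: none
  a=4: (4, -3, 118), (4, 3, 118)  [2]
  a=5: (5, -1, 94), (5, 1, 94)  [2]
  a=6: none
  a=7: (7, -5, 68), (7, 5, 68)  [2]
  a=8: (8, -3, 59), (8, 3, 59)  [2]
  a=9: none
  a=10: (10, -9, 49), (10, -1, 47), (10, 1, 47), (10, 9, 49)  [4]
  a=11..13: none
  a=14: (14, -9, 35), (14, -5, 34), (14, 5, 34), (14, 9, 35)  [4]
  a=15: none
  a=16: (16, -13, 32), (16, 13, 32)  [2]
  a=17: (17, -5, 28), (17, 5, 28)  [2]
  a=18..19: none
  a=20: (20, -19, 28), (20, -11, 25), (20, 11, 25), (20, 19, 28)  [4]
  a=21..25: none
Total reduced forms: 1 + 2 + 2 + 2 + 2 + 2 + 4 + 4 + 2 + 2 + 4 = 27
h = 27

27


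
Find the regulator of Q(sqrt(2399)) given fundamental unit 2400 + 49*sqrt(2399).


epsilon = 2400 + 49*sqrt(2399)
= 4799.9998
R = ln(4799.9998)
= 8.4764

8.4764


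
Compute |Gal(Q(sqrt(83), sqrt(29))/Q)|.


The 2 square roots of distinct primes are multiplicatively independent over Q,
so [K:Q] = 2^2 and Gal(K/Q) is isomorphic to (Z/2Z)^2.
|Gal| = 2^2 = 4

4


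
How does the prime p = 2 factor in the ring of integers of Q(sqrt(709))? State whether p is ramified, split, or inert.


K = Q(sqrt(709)). Since d mod 4 = 1, disc(K) = 709.
Check p | disc: 709 mod 2 = 1.
p=2 does not divide disc (d is 1 mod 4). 2 splits iff d = 1 mod 8.
d mod 8 = 5, so (d/2) = -1.
(d/p) = -1, so p is inert: (p) stays prime with e=1, f=2, g=1.
Therefore p is inert.

inert


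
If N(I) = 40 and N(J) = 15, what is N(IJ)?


N(IJ) = N(I) * N(J)
= 40 * 15
= 600

600


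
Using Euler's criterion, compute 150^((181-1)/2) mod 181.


p = 181 is prime and the exponent is (p-1)/2 = 90, so by Euler's criterion 150^90 = (150/181) = +1 or -1 mod 181.
Compute by square-and-multiply:
  90 = 64 + 16 + 8 + 2 (binary 1011010)
  Repeated squaring mod 181: 150^1 = 150, 150^2 = 56, 150^4 = 59, 150^8 = 42, 150^16 = 135, 150^32 = 125, 150^64 = 59
  150^90 = 150^64 * 150^16 * 150^8 * 150^2 = 59 * 135 * 42 * 56 mod 181
    59 * 135 = 7965 = 1 mod 181
    1 * 42 = 42 = 42 mod 181
    42 * 56 = 2352 = 180 mod 181
  150^90 = 180 mod 181
Result 180 = p - 1 = -1 mod 181: 150 is a quadratic non-residue mod 181. As a residue in [0, p-1] the value is 180.
150^90 mod 181 = 180

180


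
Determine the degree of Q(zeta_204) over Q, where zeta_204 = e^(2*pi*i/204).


The degree equals Euler's totient phi(204).
204 = 2^2 * 3 * 17
phi(204) = 64

64


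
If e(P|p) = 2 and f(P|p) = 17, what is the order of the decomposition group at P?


|D_P| = e * f
= 2 * 17
= 34

34


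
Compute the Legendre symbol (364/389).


p = 389 is prime, so compute (364/389) with the reciprocity algorithm (Jacobi-symbol steps: pull out 2s via (2/n), flip via reciprocity, reduce):
  pull out 2: (2/389) = -1  (since 389 mod 8 = 5)
  pull out 2: (2/389) = -1  (since 389 mod 8 = 5)
  reciprocity: (91/389) -> +(389/91)
  reduce: (25/91)
  reciprocity: (25/91) -> +(91/25)
  reduce: (16/25)
  pull out 2: (2/25) = +1  (since 25 mod 8 = 1)
  pull out 2: (2/25) = +1  (since 25 mod 8 = 1)
  pull out 2: (2/25) = +1  (since 25 mod 8 = 1)
  pull out 2: (2/25) = +1  (since 25 mod 8 = 1)
  (1/25) = 1
Product of signs = 1
(364/389) = 1

1


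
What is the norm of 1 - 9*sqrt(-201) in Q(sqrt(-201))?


N(a + b*sqrt(d)) = a^2 - d*b^2
= (1)^2 - (-201)*(-9)^2
= 1 + 16281
= 16282

16282


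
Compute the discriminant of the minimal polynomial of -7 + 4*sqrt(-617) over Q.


The element -7 + 4*sqrt(-617) has minimal polynomial:
x^2 + 14*x + 9921
Discriminant = (14)^2 - 4*(9921)
= 196 - 39684
= -39488

-39488


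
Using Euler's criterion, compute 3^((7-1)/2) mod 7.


p = 7 is prime and the exponent is (p-1)/2 = 3, so by Euler's criterion 3^3 = (3/7) = +1 or -1 mod 7.
Compute by square-and-multiply:
  3 = 2 + 1 (binary 11)
  Repeated squaring mod 7: 3^1 = 3, 3^2 = 2
  3^3 = 3^2 * 3^1 = 2 * 3 mod 7
    2 * 3 = 6 = 6 mod 7
  3^3 = 6 mod 7
Result 6 = p - 1 = -1 mod 7: 3 is a quadratic non-residue mod 7. As a residue in [0, p-1] the value is 6.
3^3 mod 7 = 6

6


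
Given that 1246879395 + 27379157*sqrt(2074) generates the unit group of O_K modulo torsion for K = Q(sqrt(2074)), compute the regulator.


epsilon = 1246879395 + 27379157*sqrt(2074)
= 2.4938e+09
R = ln(2.4938e+09)
= 21.6371

21.6371


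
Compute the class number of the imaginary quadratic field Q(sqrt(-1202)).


K = Q(sqrt(-1202)). d mod 4 = 2, so D = disc(K) = 4d = -4808
h(K) equals the number of primitive reduced positive-definite forms (a, b, c) = a*x^2 + b*x*y + c*y^2 with b^2 - 4ac = D,
where reduced means |b| <= a <= c, with b >= 0 whenever |b| = a or a = c, and primitive means gcd(a, b, c) = 1.
Reduced forces 3a^2 <= |D| = 4808, so 1 <= a <= 40; b must have the parity of D, and c = (b^2 - D)/(4a) must be an integer >= a.
Enumerate a = 1..40, b in [-a, a]:
  a=1: (1, 0, 1202)  [1]
  a=2: (2, 0, 601)  [1]
  a=3: (3, -2, 401), (3, 2, 401)  [2]
  a=4..5: none
  a=6: (6, -4, 201), (6, 4, 201)  [2]
  a=7: (7, -6, 173), (7, 6, 173)  [2]
  a=8: none
  a=9: (9, -4, 134), (9, 4, 134)  [2]
  a=10..13: none
  a=14: (14, -8, 87), (14, 8, 87)  [2]
  a=15..17: none
  a=18: (18, -4, 67), (18, 4, 67)  [2]
  a=19..20: none
  a=21: (21, -20, 62), (21, -8, 58), (21, 8, 58), (21, 20, 62)  [4]
  a=22..26: none
  a=27: (27, -22, 49), (27, 22, 49)  [2]
  a=28: none
  a=29: (29, -8, 42), (29, 8, 42)  [2]
  a=30: none
  a=31: (31, -20, 42), (31, 20, 42)  [2]
  a=32..40: none
Total reduced forms: 1 + 1 + 2 + 2 + 2 + 2 + 2 + 2 + 4 + 2 + 2 + 2 = 24
h = 24

24


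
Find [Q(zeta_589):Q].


The degree equals Euler's totient phi(589).
589 = 19 * 31
phi(589) = 540

540


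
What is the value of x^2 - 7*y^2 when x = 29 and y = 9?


x^2 - d*y^2
= 29^2 - 7*9^2
= 841 - 567
= 274

274


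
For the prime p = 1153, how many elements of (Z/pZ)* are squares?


For prime p, the number of non-zero quadratic residues is (p-1)/2.
= (1153-1)/2
= 576

576


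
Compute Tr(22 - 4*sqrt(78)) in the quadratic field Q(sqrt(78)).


Tr(a + b*sqrt(d)) = (a + b*sqrt(d)) + (a - b*sqrt(d)) = 2a
= 2 * (22)
= 44

44


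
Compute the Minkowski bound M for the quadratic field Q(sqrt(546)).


d = 546, d mod 4 = 2, so disc(K) = 4d = 2184; |disc(K)| = 2184
Real quadratic field, so n = 2, s = r2 = 0, r1 = 2
M = (n!/n^n) * (4/pi)^s * sqrt(|disc(K)|) = (2!/2^2) * (4/pi)^0 * sqrt(2184)
= 0.5 * 1.000000 * 46.733286
= 23.3666

23.3666


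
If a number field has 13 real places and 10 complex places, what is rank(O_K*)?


By Dirichlet's unit theorem:
rank = r1 + r2 - 1
= 13 + 10 - 1
= 22

22


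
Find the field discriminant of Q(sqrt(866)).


For K = Q(sqrt(d)) with d squarefree: disc(K) = d if d = 1 mod 4, and disc(K) = 4d if d = 2 or 3 mod 4.
Here d = 866, and d mod 4 = 2.
d = 2 mod 4, not 1 (O_K = Z[sqrt(d)]), so disc(K) = 4d = 4 * (866) = 3464

3464


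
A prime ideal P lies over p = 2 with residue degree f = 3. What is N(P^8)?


N(P^a) = p^(a*f)
= 2^(8*3)
= 2^24
= 16777216

16777216


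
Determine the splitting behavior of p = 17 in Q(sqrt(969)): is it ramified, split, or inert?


K = Q(sqrt(969)). Since d mod 4 = 1, disc(K) = 969.
Check p | disc: 969 mod 17 = 0.
p divides disc, so p ramifies: (p) = P^2 with e=2, f=1, g=1.
Therefore p is ramified.

ramified


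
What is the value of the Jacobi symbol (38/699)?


Compute (38/699) via quadratic reciprocity:
  pull out 2: (2/699) = -1  (since 699 mod 8 = 3)
  reciprocity: (19/699) -> -(699/19)
  reduce: (15/19)
  reciprocity: (15/19) -> -(19/15)
  reduce: (4/15)
  pull out 2: (2/15) = +1  (since 15 mod 8 = 7)
  pull out 2: (2/15) = +1  (since 15 mod 8 = 7)
  (1/15) = 1
Product of signs = -1

-1


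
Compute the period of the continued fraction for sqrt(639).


Run the CF algorithm for sqrt(639).
a_0 = floor(sqrt(639)) = 25; set m_0=0, q_0=1.
Recurrence: m' = q*a - m,  q' = (d - m'^2)/q,  a' = floor((a_0 + m')/q').
  step 1: m=25, q=14, a=3
  step 2: m=17, q=25, a=1
  step 3: m=8, q=23, a=1
  step 4: m=15, q=18, a=2
  step 5: m=21, q=11, a=4
  step 6: m=23, q=10, a=4
  step 7: m=17, q=35, a=1
  step 8: m=18, q=9, a=4
  step 9: m=18, q=35, a=1
  step 10: m=17, q=10, a=4
  step 11: m=23, q=11, a=4
  step 12: m=21, q=18, a=2
  step 13: m=15, q=23, a=1
  step 14: m=8, q=25, a=1
  step 15: m=17, q=14, a=3
  step 16: m=25, q=1, a=50
a_16 = 2*a_0 = 50, so the period closes here.
sqrt(639) = [25; 3, 1, 1, 2, 4, 4, 1, 4, 1, 4, 4, 2, 1, 1, 3, 50]
Period length = 16

16


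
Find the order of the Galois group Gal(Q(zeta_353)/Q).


|Gal(Q(zeta_353)/Q)| = phi(353)
= 352

352


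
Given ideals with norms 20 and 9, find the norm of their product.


N(IJ) = N(I) * N(J)
= 20 * 9
= 180

180


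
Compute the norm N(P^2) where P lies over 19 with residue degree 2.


N(P^a) = p^(a*f)
= 19^(2*2)
= 19^4
= 130321

130321


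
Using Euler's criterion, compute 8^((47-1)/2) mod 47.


p = 47 is prime and the exponent is (p-1)/2 = 23, so by Euler's criterion 8^23 = (8/47) = +1 or -1 mod 47.
Compute by square-and-multiply:
  23 = 16 + 4 + 2 + 1 (binary 10111)
  Repeated squaring mod 47: 8^1 = 8, 8^2 = 17, 8^4 = 7, 8^8 = 2, 8^16 = 4
  8^23 = 8^16 * 8^4 * 8^2 * 8^1 = 4 * 7 * 17 * 8 mod 47
    4 * 7 = 28 = 28 mod 47
    28 * 17 = 476 = 6 mod 47
    6 * 8 = 48 = 1 mod 47
  8^23 = 1 mod 47
Result 1: 8 is a quadratic residue mod 47.
8^23 mod 47 = 1

1


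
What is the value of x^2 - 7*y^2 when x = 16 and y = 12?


x^2 - d*y^2
= 16^2 - 7*12^2
= 256 - 1008
= -752

-752


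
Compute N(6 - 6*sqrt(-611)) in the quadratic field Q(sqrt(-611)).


N(a + b*sqrt(d)) = a^2 - d*b^2
= (6)^2 - (-611)*(-6)^2
= 36 + 21996
= 22032

22032


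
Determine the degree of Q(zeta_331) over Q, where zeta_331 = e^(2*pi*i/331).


The degree equals Euler's totient phi(331).
331 = 331
phi(331) = 330

330


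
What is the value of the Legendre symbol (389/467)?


p = 467 is prime, so compute (389/467) with the reciprocity algorithm (Jacobi-symbol steps: pull out 2s via (2/n), flip via reciprocity, reduce):
  reciprocity: (389/467) -> +(467/389)
  reduce: (78/389)
  pull out 2: (2/389) = -1  (since 389 mod 8 = 5)
  reciprocity: (39/389) -> +(389/39)
  reduce: (38/39)
  pull out 2: (2/39) = +1  (since 39 mod 8 = 7)
  reciprocity: (19/39) -> -(39/19)
  reduce: (1/19)
  (1/19) = 1
Product of signs = 1
(389/467) = 1

1


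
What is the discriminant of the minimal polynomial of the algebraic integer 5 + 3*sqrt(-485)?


The element 5 + 3*sqrt(-485) has minimal polynomial:
x^2 - 10*x + 4390
Discriminant = (-10)^2 - 4*(4390)
= 100 - 17560
= -17460

-17460


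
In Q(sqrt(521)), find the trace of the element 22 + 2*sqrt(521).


Tr(a + b*sqrt(d)) = (a + b*sqrt(d)) + (a - b*sqrt(d)) = 2a
= 2 * (22)
= 44

44


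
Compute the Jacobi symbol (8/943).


Compute (8/943) via quadratic reciprocity:
  pull out 2: (2/943) = +1  (since 943 mod 8 = 7)
  pull out 2: (2/943) = +1  (since 943 mod 8 = 7)
  pull out 2: (2/943) = +1  (since 943 mod 8 = 7)
  (1/943) = 1
Product of signs = 1

1


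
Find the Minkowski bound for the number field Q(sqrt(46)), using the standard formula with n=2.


d = 46, d mod 4 = 2, so disc(K) = 4d = 184; |disc(K)| = 184
Real quadratic field, so n = 2, s = r2 = 0, r1 = 2
M = (n!/n^n) * (4/pi)^s * sqrt(|disc(K)|) = (2!/2^2) * (4/pi)^0 * sqrt(184)
= 0.5 * 1.000000 * 13.564660
= 6.7823

6.7823


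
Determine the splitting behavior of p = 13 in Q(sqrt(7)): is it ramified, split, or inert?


K = Q(sqrt(7)). Since d mod 4 = 3, disc(K) = 28.
Check p | disc: 28 mod 13 = 2.
p does not divide disc. Compute Legendre symbol (d/p):
7^((13-1)/2) mod 13 = -1
(d/p) = -1, so p is inert: (p) stays prime with e=1, f=2, g=1.
Therefore p is inert.

inert


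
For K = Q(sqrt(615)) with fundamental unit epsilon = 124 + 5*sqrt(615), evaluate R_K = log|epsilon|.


epsilon = 124 + 5*sqrt(615)
= 247.9960
R = ln(247.9960)
= 5.5134

5.5134


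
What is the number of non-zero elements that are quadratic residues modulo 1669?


For prime p, the number of non-zero quadratic residues is (p-1)/2.
= (1669-1)/2
= 834

834


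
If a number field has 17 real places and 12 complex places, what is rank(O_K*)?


By Dirichlet's unit theorem:
rank = r1 + r2 - 1
= 17 + 12 - 1
= 28

28


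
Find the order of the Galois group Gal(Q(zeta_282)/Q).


|Gal(Q(zeta_282)/Q)| = phi(282)
= 92

92


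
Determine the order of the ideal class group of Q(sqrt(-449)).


K = Q(sqrt(-449)). d mod 4 = 3, so D = disc(K) = 4d = -1796
h(K) equals the number of primitive reduced positive-definite forms (a, b, c) = a*x^2 + b*x*y + c*y^2 with b^2 - 4ac = D,
where reduced means |b| <= a <= c, with b >= 0 whenever |b| = a or a = c, and primitive means gcd(a, b, c) = 1.
Reduced forces 3a^2 <= |D| = 1796, so 1 <= a <= 24; b must have the parity of D, and c = (b^2 - D)/(4a) must be an integer >= a.
Enumerate a = 1..24, b in [-a, a]:
  a=1: (1, 0, 449)  [1]
  a=2: (2, 2, 225)  [1]
  a=3: (3, -2, 150), (3, 2, 150)  [2]
  a=4: none
  a=5: (5, -2, 90), (5, 2, 90)  [2]
  a=6: (6, -2, 75), (6, 2, 75)  [2]
  a=7..8: none
  a=9: (9, -2, 50), (9, 2, 50)  [2]
  a=10: (10, -2, 45), (10, 2, 45)  [2]
  a=11..14: none
  a=15: (15, -8, 31), (15, -2, 30), (15, 2, 30), (15, 8, 31)  [4]
  a=16..17: none
  a=18: (18, -2, 25), (18, 2, 25)  [2]
  a=19: (19, -16, 27), (19, 16, 27)  [2]
  a=20..24: none
Total reduced forms: 1 + 1 + 2 + 2 + 2 + 2 + 2 + 4 + 2 + 2 = 20
h = 20

20


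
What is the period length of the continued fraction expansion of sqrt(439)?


Run the CF algorithm for sqrt(439).
a_0 = floor(sqrt(439)) = 20; set m_0=0, q_0=1.
Recurrence: m' = q*a - m,  q' = (d - m'^2)/q,  a' = floor((a_0 + m')/q').
  step 1: m=20, q=39, a=1
  step 2: m=19, q=2, a=19
  step 3: m=19, q=39, a=1
  step 4: m=20, q=1, a=40
a_4 = 2*a_0 = 40, so the period closes here.
sqrt(439) = [20; 1, 19, 1, 40]
Period length = 4

4


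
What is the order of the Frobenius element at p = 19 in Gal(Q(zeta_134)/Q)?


The Frobenius at p in Gal(Q(zeta_n)/Q) = (Z/nZ)* is the class of p, so its order is ord_134(19), the smallest k >= 1 with 19^k = 1 mod 134.
n = 134 = 2 * 67, phi(134) = 66; the order divides phi(n).
Divisors of 66: 1, 2, 3, 6, 11, 22, 33, 66
Repeated squaring mod 134: 19^1 = 19, 19^2 = 93, 19^4 = 73, 19^8 = 103, 19^16 = 23, 19^32 = 127, 19^64 = 49
Test divisors in increasing order:
  k=1: 19^1 = 19 mod 134
  k=2: 19^2 = 93 mod 134
  k=3: 19^3 = 93 * 19 = 25 mod 134
  k=6: 19^6 = 73 * 93 = 89 mod 134
  k=11: 19^11 = 103 * 93 * 19 = 29 mod 134
  k=22: 19^22 = 23 * 73 * 93 = 37 mod 134
  k=33: 19^33 = 127 * 19 = 1 mod 134  <- first divisor giving 1
Order = 33

33


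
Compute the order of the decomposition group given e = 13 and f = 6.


|D_P| = e * f
= 13 * 6
= 78

78


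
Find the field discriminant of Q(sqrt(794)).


For K = Q(sqrt(d)) with d squarefree: disc(K) = d if d = 1 mod 4, and disc(K) = 4d if d = 2 or 3 mod 4.
Here d = 794, and d mod 4 = 2.
d = 2 mod 4, not 1 (O_K = Z[sqrt(d)]), so disc(K) = 4d = 4 * (794) = 3176

3176


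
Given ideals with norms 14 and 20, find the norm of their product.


N(IJ) = N(I) * N(J)
= 14 * 20
= 280

280


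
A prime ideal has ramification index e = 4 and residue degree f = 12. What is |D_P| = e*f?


|D_P| = e * f
= 4 * 12
= 48

48


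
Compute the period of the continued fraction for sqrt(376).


Run the CF algorithm for sqrt(376).
a_0 = floor(sqrt(376)) = 19; set m_0=0, q_0=1.
Recurrence: m' = q*a - m,  q' = (d - m'^2)/q,  a' = floor((a_0 + m')/q').
  step 1: m=19, q=15, a=2
  step 2: m=11, q=17, a=1
  step 3: m=6, q=20, a=1
  step 4: m=14, q=9, a=3
  step 5: m=13, q=23, a=1
  step 6: m=10, q=12, a=2
  step 7: m=14, q=15, a=2
  step 8: m=16, q=8, a=4
  step 9: m=16, q=15, a=2
  step 10: m=14, q=12, a=2
  step 11: m=10, q=23, a=1
  step 12: m=13, q=9, a=3
  step 13: m=14, q=20, a=1
  step 14: m=6, q=17, a=1
  step 15: m=11, q=15, a=2
  step 16: m=19, q=1, a=38
a_16 = 2*a_0 = 38, so the period closes here.
sqrt(376) = [19; 2, 1, 1, 3, 1, 2, 2, 4, 2, 2, 1, 3, 1, 1, 2, 38]
Period length = 16

16


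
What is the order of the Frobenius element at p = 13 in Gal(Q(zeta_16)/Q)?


The Frobenius at p in Gal(Q(zeta_n)/Q) = (Z/nZ)* is the class of p, so its order is ord_16(13), the smallest k >= 1 with 13^k = 1 mod 16.
n = 16 = 2^4, phi(16) = 8; the order divides phi(n).
Divisors of 8: 1, 2, 4, 8
Repeated squaring mod 16: 13^1 = 13, 13^2 = 9, 13^4 = 1, 13^8 = 1
Test divisors in increasing order:
  k=1: 13^1 = 13 mod 16
  k=2: 13^2 = 9 mod 16
  k=4: 13^4 = 1 mod 16  <- first divisor giving 1
Order = 4

4


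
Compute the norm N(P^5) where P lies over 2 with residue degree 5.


N(P^a) = p^(a*f)
= 2^(5*5)
= 2^25
= 33554432

33554432


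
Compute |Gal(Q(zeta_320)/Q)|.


|Gal(Q(zeta_320)/Q)| = phi(320)
= 128

128


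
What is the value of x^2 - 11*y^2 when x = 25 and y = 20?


x^2 - d*y^2
= 25^2 - 11*20^2
= 625 - 4400
= -3775

-3775


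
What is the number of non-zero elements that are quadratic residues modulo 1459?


For prime p, the number of non-zero quadratic residues is (p-1)/2.
= (1459-1)/2
= 729

729


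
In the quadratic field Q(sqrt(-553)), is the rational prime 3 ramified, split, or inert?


K = Q(sqrt(-553)). Since d mod 4 = 3, disc(K) = -2212.
Check p | disc: -2212 mod 3 = 2.
p does not divide disc. Compute Legendre symbol (d/p):
2^((3-1)/2) mod 3 = -1
(d/p) = -1, so p is inert: (p) stays prime with e=1, f=2, g=1.
Therefore p is inert.

inert


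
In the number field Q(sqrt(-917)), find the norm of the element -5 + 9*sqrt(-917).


N(a + b*sqrt(d)) = a^2 - d*b^2
= (-5)^2 - (-917)*(9)^2
= 25 + 74277
= 74302

74302


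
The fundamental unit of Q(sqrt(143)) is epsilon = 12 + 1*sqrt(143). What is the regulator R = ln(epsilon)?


epsilon = 12 + 1*sqrt(143)
= 23.9583
R = ln(23.9583)
= 3.1763

3.1763


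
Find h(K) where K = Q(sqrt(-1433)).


K = Q(sqrt(-1433)). d mod 4 = 3, so D = disc(K) = 4d = -5732
h(K) equals the number of primitive reduced positive-definite forms (a, b, c) = a*x^2 + b*x*y + c*y^2 with b^2 - 4ac = D,
where reduced means |b| <= a <= c, with b >= 0 whenever |b| = a or a = c, and primitive means gcd(a, b, c) = 1.
Reduced forces 3a^2 <= |D| = 5732, so 1 <= a <= 43; b must have the parity of D, and c = (b^2 - D)/(4a) must be an integer >= a.
Enumerate a = 1..43, b in [-a, a]:
  a=1: (1, 0, 1433)  [1]
  a=2: (2, 2, 717)  [1]
  a=3: (3, -2, 478), (3, 2, 478)  [2]
  a=4..5: none
  a=6: (6, -2, 239), (6, 2, 239)  [2]
  a=7: (7, -6, 206), (7, 6, 206)  [2]
  a=8: none
  a=9: (9, -8, 161), (9, 8, 161)  [2]
  a=10..12: none
  a=13: (13, -12, 113), (13, 12, 113)  [2]
  a=14: (14, -6, 103), (14, 6, 103)  [2]
  a=15..17: none
  a=18: (18, -10, 81), (18, 10, 81)  [2]
  a=19: (19, -14, 78), (19, 14, 78)  [2]
  a=20: none
  a=21: (21, -20, 73), (21, -8, 69), (21, 8, 69), (21, 20, 73)  [4]
  a=22: none
  a=23: (23, -8, 63), (23, 8, 63)  [2]
  a=24..25: none
  a=26: (26, -14, 57), (26, 14, 57)  [2]
  a=27: (27, -10, 54), (27, 10, 54)  [2]
  a=28..36: none
  a=37: (37, -22, 42), (37, 22, 42)  [2]
  a=38: (38, -14, 39), (38, 14, 39)  [2]
  a=39: (39, -38, 46), (39, 38, 46)  [2]
  a=40: none
  a=41: (41, -34, 42), (41, 34, 42)  [2]
  a=42..43: none
Total reduced forms: 1 + 1 + 2 + 2 + 2 + 2 + 2 + 2 + 2 + 2 + 4 + 2 + 2 + 2 + 2 + 2 + 2 + 2 = 36
h = 36

36


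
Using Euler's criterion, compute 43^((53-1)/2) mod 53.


p = 53 is prime and the exponent is (p-1)/2 = 26, so by Euler's criterion 43^26 = (43/53) = +1 or -1 mod 53.
Compute by square-and-multiply:
  26 = 16 + 8 + 2 (binary 11010)
  Repeated squaring mod 53: 43^1 = 43, 43^2 = 47, 43^4 = 36, 43^8 = 24, 43^16 = 46
  43^26 = 43^16 * 43^8 * 43^2 = 46 * 24 * 47 mod 53
    46 * 24 = 1104 = 44 mod 53
    44 * 47 = 2068 = 1 mod 53
  43^26 = 1 mod 53
Result 1: 43 is a quadratic residue mod 53.
43^26 mod 53 = 1

1


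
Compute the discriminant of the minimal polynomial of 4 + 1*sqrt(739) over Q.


The element 4 + 1*sqrt(739) has minimal polynomial:
x^2 - 8*x - 723
Discriminant = (-8)^2 - 4*(-723)
= 64 + 2892
= 2956

2956


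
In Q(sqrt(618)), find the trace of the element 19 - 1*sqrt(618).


Tr(a + b*sqrt(d)) = (a + b*sqrt(d)) + (a - b*sqrt(d)) = 2a
= 2 * (19)
= 38

38


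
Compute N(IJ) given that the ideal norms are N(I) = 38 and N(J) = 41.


N(IJ) = N(I) * N(J)
= 38 * 41
= 1558

1558


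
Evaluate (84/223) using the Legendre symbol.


p = 223 is prime, so compute (84/223) with the reciprocity algorithm (Jacobi-symbol steps: pull out 2s via (2/n), flip via reciprocity, reduce):
  pull out 2: (2/223) = +1  (since 223 mod 8 = 7)
  pull out 2: (2/223) = +1  (since 223 mod 8 = 7)
  reciprocity: (21/223) -> +(223/21)
  reduce: (13/21)
  reciprocity: (13/21) -> +(21/13)
  reduce: (8/13)
  pull out 2: (2/13) = -1  (since 13 mod 8 = 5)
  pull out 2: (2/13) = -1  (since 13 mod 8 = 5)
  pull out 2: (2/13) = -1  (since 13 mod 8 = 5)
  (1/13) = 1
Product of signs = -1
(84/223) = -1

-1


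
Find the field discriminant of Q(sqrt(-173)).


For K = Q(sqrt(d)) with d squarefree: disc(K) = d if d = 1 mod 4, and disc(K) = 4d if d = 2 or 3 mod 4.
Here d = -173, and d mod 4 = 3.
d = 3 mod 4, not 1 (O_K = Z[sqrt(d)]), so disc(K) = 4d = 4 * (-173) = -692

-692


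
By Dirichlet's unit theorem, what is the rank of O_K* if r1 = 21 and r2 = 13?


By Dirichlet's unit theorem:
rank = r1 + r2 - 1
= 21 + 13 - 1
= 33

33


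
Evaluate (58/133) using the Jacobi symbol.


Compute (58/133) via quadratic reciprocity:
  pull out 2: (2/133) = -1  (since 133 mod 8 = 5)
  reciprocity: (29/133) -> +(133/29)
  reduce: (17/29)
  reciprocity: (17/29) -> +(29/17)
  reduce: (12/17)
  pull out 2: (2/17) = +1  (since 17 mod 8 = 1)
  pull out 2: (2/17) = +1  (since 17 mod 8 = 1)
  reciprocity: (3/17) -> +(17/3)
  reduce: (2/3)
  pull out 2: (2/3) = -1  (since 3 mod 8 = 3)
  (1/3) = 1
Product of signs = 1

1


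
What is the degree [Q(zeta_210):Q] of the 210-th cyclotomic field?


The degree equals Euler's totient phi(210).
210 = 2 * 3 * 5 * 7
phi(210) = 48

48


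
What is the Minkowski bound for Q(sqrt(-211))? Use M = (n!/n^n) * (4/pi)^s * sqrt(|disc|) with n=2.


d = -211, d mod 4 = 1, so disc(K) = d = -211; |disc(K)| = 211
Imaginary quadratic field, so n = 2, s = r2 = 1, r1 = 0
M = (n!/n^n) * (4/pi)^s * sqrt(|disc(K)|) = (2!/2^2) * (4/pi)^1 * sqrt(211)
= 0.5 * 1.273240 * 14.525839
= 9.2474

9.2474


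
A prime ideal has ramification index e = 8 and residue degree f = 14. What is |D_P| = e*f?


|D_P| = e * f
= 8 * 14
= 112

112


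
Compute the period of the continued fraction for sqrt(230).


Run the CF algorithm for sqrt(230).
a_0 = floor(sqrt(230)) = 15; set m_0=0, q_0=1.
Recurrence: m' = q*a - m,  q' = (d - m'^2)/q,  a' = floor((a_0 + m')/q').
  step 1: m=15, q=5, a=6
  step 2: m=15, q=1, a=30
a_2 = 2*a_0 = 30, so the period closes here.
sqrt(230) = [15; 6, 30]
Period length = 2

2


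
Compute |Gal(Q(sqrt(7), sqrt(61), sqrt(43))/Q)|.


The 3 square roots of distinct primes are multiplicatively independent over Q,
so [K:Q] = 2^3 and Gal(K/Q) is isomorphic to (Z/2Z)^3.
|Gal| = 2^3 = 8

8


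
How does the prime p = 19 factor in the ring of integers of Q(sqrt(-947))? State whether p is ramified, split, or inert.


K = Q(sqrt(-947)). Since d mod 4 = 1, disc(K) = -947.
Check p | disc: -947 mod 19 = 3.
p does not divide disc. Compute Legendre symbol (d/p):
3^((19-1)/2) mod 19 = -1
(d/p) = -1, so p is inert: (p) stays prime with e=1, f=2, g=1.
Therefore p is inert.

inert


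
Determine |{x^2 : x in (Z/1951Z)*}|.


For prime p, the number of non-zero quadratic residues is (p-1)/2.
= (1951-1)/2
= 975

975


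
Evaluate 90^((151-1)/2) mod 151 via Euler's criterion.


p = 151 is prime and the exponent is (p-1)/2 = 75, so by Euler's criterion 90^75 = (90/151) = +1 or -1 mod 151.
Compute by square-and-multiply:
  75 = 64 + 8 + 2 + 1 (binary 1001011)
  Repeated squaring mod 151: 90^1 = 90, 90^2 = 97, 90^4 = 47, 90^8 = 95, 90^16 = 116, 90^32 = 17, 90^64 = 138
  90^75 = 90^64 * 90^8 * 90^2 * 90^1 = 138 * 95 * 97 * 90 mod 151
    138 * 95 = 13110 = 124 mod 151
    124 * 97 = 12028 = 99 mod 151
    99 * 90 = 8910 = 1 mod 151
  90^75 = 1 mod 151
Result 1: 90 is a quadratic residue mod 151.
90^75 mod 151 = 1

1


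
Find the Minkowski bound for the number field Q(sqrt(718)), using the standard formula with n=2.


d = 718, d mod 4 = 2, so disc(K) = 4d = 2872; |disc(K)| = 2872
Real quadratic field, so n = 2, s = r2 = 0, r1 = 2
M = (n!/n^n) * (4/pi)^s * sqrt(|disc(K)|) = (2!/2^2) * (4/pi)^0 * sqrt(2872)
= 0.5 * 1.000000 * 53.591044
= 26.7955

26.7955


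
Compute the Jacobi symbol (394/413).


Compute (394/413) via quadratic reciprocity:
  pull out 2: (2/413) = -1  (since 413 mod 8 = 5)
  reciprocity: (197/413) -> +(413/197)
  reduce: (19/197)
  reciprocity: (19/197) -> +(197/19)
  reduce: (7/19)
  reciprocity: (7/19) -> -(19/7)
  reduce: (5/7)
  reciprocity: (5/7) -> +(7/5)
  reduce: (2/5)
  pull out 2: (2/5) = -1  (since 5 mod 8 = 5)
  (1/5) = 1
Product of signs = -1

-1


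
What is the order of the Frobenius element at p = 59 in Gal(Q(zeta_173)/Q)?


The Frobenius at p in Gal(Q(zeta_n)/Q) = (Z/nZ)* is the class of p, so its order is ord_173(59), the smallest k >= 1 with 59^k = 1 mod 173.
n = 173 = 173, phi(173) = 172; the order divides phi(n).
Divisors of 172: 1, 2, 4, 43, 86, 172
Repeated squaring mod 173: 59^1 = 59, 59^2 = 21, 59^4 = 95, 59^8 = 29, 59^16 = 149, 59^32 = 57, 59^64 = 135, 59^128 = 60
Test divisors in increasing order:
  k=1: 59^1 = 59 mod 173
  k=2: 59^2 = 21 mod 173
  k=4: 59^4 = 95 mod 173
  k=43: 59^43 = 57 * 29 * 21 * 59 = 93 mod 173
  k=86: 59^86 = 135 * 149 * 95 * 21 = 172 mod 173
  k=172: 59^172 = 60 * 57 * 29 * 95 = 1 mod 173  <- first divisor giving 1
Order = 172

172


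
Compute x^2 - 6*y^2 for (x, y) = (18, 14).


x^2 - d*y^2
= 18^2 - 6*14^2
= 324 - 1176
= -852

-852


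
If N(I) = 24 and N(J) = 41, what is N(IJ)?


N(IJ) = N(I) * N(J)
= 24 * 41
= 984

984


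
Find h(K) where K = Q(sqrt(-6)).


K = Q(sqrt(-6)). d mod 4 = 2, so D = disc(K) = 4d = -24
h(K) equals the number of primitive reduced positive-definite forms (a, b, c) = a*x^2 + b*x*y + c*y^2 with b^2 - 4ac = D,
where reduced means |b| <= a <= c, with b >= 0 whenever |b| = a or a = c, and primitive means gcd(a, b, c) = 1.
Reduced forces 3a^2 <= |D| = 24, so 1 <= a <= 2; b must have the parity of D, and c = (b^2 - D)/(4a) must be an integer >= a.
Enumerate a = 1..2, b in [-a, a]:
  a=1: (1, 0, 6)  [1]
  a=2: (2, 0, 3)  [1]
Total reduced forms: 1 + 1 = 2
h = 2

2


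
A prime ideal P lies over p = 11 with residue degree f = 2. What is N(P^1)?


N(P^a) = p^(a*f)
= 11^(1*2)
= 11^2
= 121

121


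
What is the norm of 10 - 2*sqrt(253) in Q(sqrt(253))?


N(a + b*sqrt(d)) = a^2 - d*b^2
= (10)^2 - (253)*(-2)^2
= 100 - 1012
= -912

-912


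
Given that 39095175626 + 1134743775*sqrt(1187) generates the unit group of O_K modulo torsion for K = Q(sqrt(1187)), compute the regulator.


epsilon = 39095175626 + 1134743775*sqrt(1187)
= 7.8190e+10
R = ln(7.8190e+10)
= 25.0824

25.0824


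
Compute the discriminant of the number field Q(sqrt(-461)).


For K = Q(sqrt(d)) with d squarefree: disc(K) = d if d = 1 mod 4, and disc(K) = 4d if d = 2 or 3 mod 4.
Here d = -461, and d mod 4 = 3.
d = 3 mod 4, not 1 (O_K = Z[sqrt(d)]), so disc(K) = 4d = 4 * (-461) = -1844

-1844


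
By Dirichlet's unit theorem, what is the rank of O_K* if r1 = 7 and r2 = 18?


By Dirichlet's unit theorem:
rank = r1 + r2 - 1
= 7 + 18 - 1
= 24

24


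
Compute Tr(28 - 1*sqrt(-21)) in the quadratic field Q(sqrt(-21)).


Tr(a + b*sqrt(d)) = (a + b*sqrt(d)) + (a - b*sqrt(d)) = 2a
= 2 * (28)
= 56

56


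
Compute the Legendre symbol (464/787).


p = 787 is prime, so compute (464/787) with the reciprocity algorithm (Jacobi-symbol steps: pull out 2s via (2/n), flip via reciprocity, reduce):
  pull out 2: (2/787) = -1  (since 787 mod 8 = 3)
  pull out 2: (2/787) = -1  (since 787 mod 8 = 3)
  pull out 2: (2/787) = -1  (since 787 mod 8 = 3)
  pull out 2: (2/787) = -1  (since 787 mod 8 = 3)
  reciprocity: (29/787) -> +(787/29)
  reduce: (4/29)
  pull out 2: (2/29) = -1  (since 29 mod 8 = 5)
  pull out 2: (2/29) = -1  (since 29 mod 8 = 5)
  (1/29) = 1
Product of signs = 1
(464/787) = 1

1


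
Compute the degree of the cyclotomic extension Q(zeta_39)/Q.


The degree equals Euler's totient phi(39).
39 = 3 * 13
phi(39) = 24

24


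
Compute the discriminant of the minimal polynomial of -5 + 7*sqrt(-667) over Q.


The element -5 + 7*sqrt(-667) has minimal polynomial:
x^2 + 10*x + 32708
Discriminant = (10)^2 - 4*(32708)
= 100 - 130832
= -130732

-130732


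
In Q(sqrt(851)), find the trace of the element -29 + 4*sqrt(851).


Tr(a + b*sqrt(d)) = (a + b*sqrt(d)) + (a - b*sqrt(d)) = 2a
= 2 * (-29)
= -58

-58


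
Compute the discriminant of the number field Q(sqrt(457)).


For K = Q(sqrt(d)) with d squarefree: disc(K) = d if d = 1 mod 4, and disc(K) = 4d if d = 2 or 3 mod 4.
Here d = 457, and d mod 4 = 1.
d = 1 mod 4 (O_K = Z[(1+sqrt(d))/2]), so disc(K) = d = 457

457


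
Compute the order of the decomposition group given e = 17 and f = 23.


|D_P| = e * f
= 17 * 23
= 391

391


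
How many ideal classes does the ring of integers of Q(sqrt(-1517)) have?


K = Q(sqrt(-1517)). d mod 4 = 3, so D = disc(K) = 4d = -6068
h(K) equals the number of primitive reduced positive-definite forms (a, b, c) = a*x^2 + b*x*y + c*y^2 with b^2 - 4ac = D,
where reduced means |b| <= a <= c, with b >= 0 whenever |b| = a or a = c, and primitive means gcd(a, b, c) = 1.
Reduced forces 3a^2 <= |D| = 6068, so 1 <= a <= 44; b must have the parity of D, and c = (b^2 - D)/(4a) must be an integer >= a.
Enumerate a = 1..44, b in [-a, a]:
  a=1: (1, 0, 1517)  [1]
  a=2: (2, 2, 759)  [1]
  a=3: (3, -2, 506), (3, 2, 506)  [2]
  a=4..5: none
  a=6: (6, -2, 253), (6, 2, 253)  [2]
  a=7: (7, -6, 218), (7, 6, 218)  [2]
  a=8: none
  a=9: (9, -4, 169), (9, 4, 169)  [2]
  a=10: none
  a=11: (11, -2, 138), (11, 2, 138)  [2]
  a=12: none
  a=13: (13, -4, 117), (13, 4, 117)  [2]
  a=14: (14, -6, 109), (14, 6, 109)  [2]
  a=15..16: none
  a=17: (17, -16, 93), (17, 16, 93)  [2]
  a=18: (18, -14, 87), (18, 14, 87)  [2]
  a=19..20: none
  a=21: (21, -20, 77), (21, -8, 73), (21, 8, 73), (21, 20, 77)  [4]
  a=22: (22, -2, 69), (22, 2, 69)  [2]
  a=23: (23, -2, 66), (23, 2, 66)  [2]
  a=24..25: none
  a=26: (26, -22, 63), (26, 22, 63)  [2]
  a=27: (27, -14, 58), (27, 14, 58)  [2]
  a=28: none
  a=29: (29, -14, 54), (29, 14, 54)  [2]
  a=30: none
  a=31: (31, -16, 51), (31, 16, 51)  [2]
  a=32: none
  a=33: (33, -20, 49), (33, -2, 46), (33, 2, 46), (33, 20, 49)  [4]
  a=34: (34, -18, 47), (34, 18, 47)  [2]
  a=35..36: none
  a=37: (37, 0, 41)  [1]
  a=38: none
  a=39: (39, -22, 42), (39, 4, 39), (39, 22, 42)  [3]
  a=40..41: none
  a=42: (42, -34, 43), (42, 34, 43)  [2]
  a=43..44: none
Total reduced forms: 1 + 1 + 2 + 2 + 2 + 2 + 2 + 2 + 2 + 2 + 2 + 4 + 2 + 2 + 2 + 2 + 2 + 2 + 4 + 2 + 1 + 3 + 2 = 48
h = 48

48


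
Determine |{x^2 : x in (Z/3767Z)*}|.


For prime p, the number of non-zero quadratic residues is (p-1)/2.
= (3767-1)/2
= 1883

1883


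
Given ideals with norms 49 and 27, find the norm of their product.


N(IJ) = N(I) * N(J)
= 49 * 27
= 1323

1323


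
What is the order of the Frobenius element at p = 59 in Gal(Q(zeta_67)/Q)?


The Frobenius at p in Gal(Q(zeta_n)/Q) = (Z/nZ)* is the class of p, so its order is ord_67(59), the smallest k >= 1 with 59^k = 1 mod 67.
n = 67 = 67, phi(67) = 66; the order divides phi(n).
Divisors of 66: 1, 2, 3, 6, 11, 22, 33, 66
Repeated squaring mod 67: 59^1 = 59, 59^2 = 64, 59^4 = 9, 59^8 = 14, 59^16 = 62, 59^32 = 25, 59^64 = 22
Test divisors in increasing order:
  k=1: 59^1 = 59 mod 67
  k=2: 59^2 = 64 mod 67
  k=3: 59^3 = 64 * 59 = 24 mod 67
  k=6: 59^6 = 9 * 64 = 40 mod 67
  k=11: 59^11 = 14 * 64 * 59 = 1 mod 67  <- first divisor giving 1
Order = 11

11


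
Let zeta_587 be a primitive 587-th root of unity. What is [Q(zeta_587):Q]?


The degree equals Euler's totient phi(587).
587 = 587
phi(587) = 586

586


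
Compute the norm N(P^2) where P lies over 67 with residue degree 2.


N(P^a) = p^(a*f)
= 67^(2*2)
= 67^4
= 20151121

20151121


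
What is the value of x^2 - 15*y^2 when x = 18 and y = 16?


x^2 - d*y^2
= 18^2 - 15*16^2
= 324 - 3840
= -3516

-3516


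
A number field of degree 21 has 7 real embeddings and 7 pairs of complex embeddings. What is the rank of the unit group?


By Dirichlet's unit theorem:
rank = r1 + r2 - 1
= 7 + 7 - 1
= 13

13


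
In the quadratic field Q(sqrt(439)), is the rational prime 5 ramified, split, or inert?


K = Q(sqrt(439)). Since d mod 4 = 3, disc(K) = 1756.
Check p | disc: 1756 mod 5 = 1.
p does not divide disc. Compute Legendre symbol (d/p):
4^((5-1)/2) mod 5 = 1
(d/p) = 1, so p splits: (p) = P*P' with e=1, f=1, g=2.
Therefore p is split.

split


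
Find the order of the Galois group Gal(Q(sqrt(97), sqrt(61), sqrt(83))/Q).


The 3 square roots of distinct primes are multiplicatively independent over Q,
so [K:Q] = 2^3 and Gal(K/Q) is isomorphic to (Z/2Z)^3.
|Gal| = 2^3 = 8

8


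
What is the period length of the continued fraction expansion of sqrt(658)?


Run the CF algorithm for sqrt(658).
a_0 = floor(sqrt(658)) = 25; set m_0=0, q_0=1.
Recurrence: m' = q*a - m,  q' = (d - m'^2)/q,  a' = floor((a_0 + m')/q').
  step 1: m=25, q=33, a=1
  step 2: m=8, q=18, a=1
  step 3: m=10, q=31, a=1
  step 4: m=21, q=7, a=6
  step 5: m=21, q=31, a=1
  step 6: m=10, q=18, a=1
  step 7: m=8, q=33, a=1
  step 8: m=25, q=1, a=50
a_8 = 2*a_0 = 50, so the period closes here.
sqrt(658) = [25; 1, 1, 1, 6, 1, 1, 1, 50]
Period length = 8

8


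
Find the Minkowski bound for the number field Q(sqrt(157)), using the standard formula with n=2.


d = 157, d mod 4 = 1, so disc(K) = d = 157; |disc(K)| = 157
Real quadratic field, so n = 2, s = r2 = 0, r1 = 2
M = (n!/n^n) * (4/pi)^s * sqrt(|disc(K)|) = (2!/2^2) * (4/pi)^0 * sqrt(157)
= 0.5 * 1.000000 * 12.529964
= 6.2650

6.2650


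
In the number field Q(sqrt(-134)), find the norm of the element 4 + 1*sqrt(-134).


N(a + b*sqrt(d)) = a^2 - d*b^2
= (4)^2 - (-134)*(1)^2
= 16 + 134
= 150

150


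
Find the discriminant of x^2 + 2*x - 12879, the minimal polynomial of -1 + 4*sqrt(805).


The element -1 + 4*sqrt(805) has minimal polynomial:
x^2 + 2*x - 12879
Discriminant = (2)^2 - 4*(-12879)
= 4 + 51516
= 51520

51520


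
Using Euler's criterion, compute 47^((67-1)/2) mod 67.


p = 67 is prime and the exponent is (p-1)/2 = 33, so by Euler's criterion 47^33 = (47/67) = +1 or -1 mod 67.
Compute by square-and-multiply:
  33 = 32 + 1 (binary 100001)
  Repeated squaring mod 67: 47^1 = 47, 47^2 = 65, 47^4 = 4, 47^8 = 16, 47^16 = 55, 47^32 = 10
  47^33 = 47^32 * 47^1 = 10 * 47 mod 67
    10 * 47 = 470 = 1 mod 67
  47^33 = 1 mod 67
Result 1: 47 is a quadratic residue mod 67.
47^33 mod 67 = 1

1


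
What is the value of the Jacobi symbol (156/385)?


Compute (156/385) via quadratic reciprocity:
  pull out 2: (2/385) = +1  (since 385 mod 8 = 1)
  pull out 2: (2/385) = +1  (since 385 mod 8 = 1)
  reciprocity: (39/385) -> +(385/39)
  reduce: (34/39)
  pull out 2: (2/39) = +1  (since 39 mod 8 = 7)
  reciprocity: (17/39) -> +(39/17)
  reduce: (5/17)
  reciprocity: (5/17) -> +(17/5)
  reduce: (2/5)
  pull out 2: (2/5) = -1  (since 5 mod 8 = 5)
  (1/5) = 1
Product of signs = -1

-1


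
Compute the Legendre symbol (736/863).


p = 863 is prime, so compute (736/863) with the reciprocity algorithm (Jacobi-symbol steps: pull out 2s via (2/n), flip via reciprocity, reduce):
  pull out 2: (2/863) = +1  (since 863 mod 8 = 7)
  pull out 2: (2/863) = +1  (since 863 mod 8 = 7)
  pull out 2: (2/863) = +1  (since 863 mod 8 = 7)
  pull out 2: (2/863) = +1  (since 863 mod 8 = 7)
  pull out 2: (2/863) = +1  (since 863 mod 8 = 7)
  reciprocity: (23/863) -> -(863/23)
  reduce: (12/23)
  pull out 2: (2/23) = +1  (since 23 mod 8 = 7)
  pull out 2: (2/23) = +1  (since 23 mod 8 = 7)
  reciprocity: (3/23) -> -(23/3)
  reduce: (2/3)
  pull out 2: (2/3) = -1  (since 3 mod 8 = 3)
  (1/3) = 1
Product of signs = -1
(736/863) = -1

-1


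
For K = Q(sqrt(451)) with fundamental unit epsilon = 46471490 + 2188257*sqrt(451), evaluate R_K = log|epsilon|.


epsilon = 46471490 + 2188257*sqrt(451)
= 9.2943e+07
R = ln(9.2943e+07)
= 18.3475

18.3475


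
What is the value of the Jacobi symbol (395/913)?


Compute (395/913) via quadratic reciprocity:
  reciprocity: (395/913) -> +(913/395)
  reduce: (123/395)
  reciprocity: (123/395) -> -(395/123)
  reduce: (26/123)
  pull out 2: (2/123) = -1  (since 123 mod 8 = 3)
  reciprocity: (13/123) -> +(123/13)
  reduce: (6/13)
  pull out 2: (2/13) = -1  (since 13 mod 8 = 5)
  reciprocity: (3/13) -> +(13/3)
  reduce: (1/3)
  (1/3) = 1
Product of signs = -1

-1


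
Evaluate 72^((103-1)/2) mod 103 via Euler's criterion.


p = 103 is prime and the exponent is (p-1)/2 = 51, so by Euler's criterion 72^51 = (72/103) = +1 or -1 mod 103.
Compute by square-and-multiply:
  51 = 32 + 16 + 2 + 1 (binary 110011)
  Repeated squaring mod 103: 72^1 = 72, 72^2 = 34, 72^4 = 23, 72^8 = 14, 72^16 = 93, 72^32 = 100
  72^51 = 72^32 * 72^16 * 72^2 * 72^1 = 100 * 93 * 34 * 72 mod 103
    100 * 93 = 9300 = 30 mod 103
    30 * 34 = 1020 = 93 mod 103
    93 * 72 = 6696 = 1 mod 103
  72^51 = 1 mod 103
Result 1: 72 is a quadratic residue mod 103.
72^51 mod 103 = 1

1


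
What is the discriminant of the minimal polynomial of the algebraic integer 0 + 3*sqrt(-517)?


The element 0 + 3*sqrt(-517) has minimal polynomial:
x^2 + 0*x + 4653
Discriminant = (0)^2 - 4*(4653)
= 0 - 18612
= -18612

-18612


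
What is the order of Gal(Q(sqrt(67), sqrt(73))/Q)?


The 2 square roots of distinct primes are multiplicatively independent over Q,
so [K:Q] = 2^2 and Gal(K/Q) is isomorphic to (Z/2Z)^2.
|Gal| = 2^2 = 4

4


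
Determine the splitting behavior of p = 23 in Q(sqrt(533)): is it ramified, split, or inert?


K = Q(sqrt(533)). Since d mod 4 = 1, disc(K) = 533.
Check p | disc: 533 mod 23 = 4.
p does not divide disc. Compute Legendre symbol (d/p):
4^((23-1)/2) mod 23 = 1
(d/p) = 1, so p splits: (p) = P*P' with e=1, f=1, g=2.
Therefore p is split.

split


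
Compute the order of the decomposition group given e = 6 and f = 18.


|D_P| = e * f
= 6 * 18
= 108

108
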